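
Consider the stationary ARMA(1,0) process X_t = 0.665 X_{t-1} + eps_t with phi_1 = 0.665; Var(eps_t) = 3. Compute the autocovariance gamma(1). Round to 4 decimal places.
\gamma(1) = 3.5767

Multiply the model equation by X_{t-k} and take expectations. With theta_0 = psi_0 = 1 and psi_j the MA(infinity) weights, this gives
  gamma(k) - sum_i phi_i gamma(k-i) = c_k,
  c_k = sigma^2 * sum_{j=k..q} theta_j psi_{j-k}   (c_k = 0 for k > q),
using gamma(-m) = gamma(m).
Pure AR (q = 0): c_0 = sigma^2 = 3, c_k = 0 for k >= 1.
Equations for k = 0 and k = 1 (AR order 1):
  gamma(0) = phi_1 gamma(1) + c_0
  gamma(1) = phi_1 gamma(0) + c_1
Substituting the second into the first: gamma(0) (1 - phi_1^2) = c_0 + phi_1 c_1, so
  gamma(0) = c_0 / (1 - phi_1^2) = 3 / (1 - (0.665)^2) = 3 / 0.557775 = 5.378513.
  gamma(1) = phi_1 gamma(0) = (0.665)(5.378513) = 3.576711.
Therefore gamma(1) = 3.5767 (to 4 decimal places).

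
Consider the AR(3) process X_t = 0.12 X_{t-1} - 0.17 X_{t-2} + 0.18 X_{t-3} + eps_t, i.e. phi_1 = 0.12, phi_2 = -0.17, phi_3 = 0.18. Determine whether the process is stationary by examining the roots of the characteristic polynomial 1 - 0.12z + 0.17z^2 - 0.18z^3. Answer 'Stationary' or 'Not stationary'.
\text{Stationary}

The AR(p) characteristic polynomial is P(z) = 1 - 0.12z + 0.17z^2 - 0.18z^3.
Stationarity requires all roots to lie outside the unit circle, i.e. |z| > 1 for every root.
Degree 3: look for a simple real root z0 first, then factor out (1 - z/z0) and solve the remaining quadratic.
Testing z0 = 2: P(2) = 1 + (-0.12)(2) + (0.17)(2)^2 + (-0.18)(2)^3
  = 1 + (-0.24) + (0.68) + (-1.44) = 0.  So z_0 = 2 is a root, |z_0| = 2.
Divide out the factor (1 - 0.5 z) = (1 - z/z0) (since 1/z0 = 0.5):
  P(z) = (1 - 0.5 z)(1 + (0.38) z + (0.36) z^2)
  [check: z-coef 0.38 - (0.5) = -0.12; z^2-coef 0.36 - (0.5)(0.38) = 0.17; z^3-coef -(0.5)(0.36) = -0.18.]
Remaining roots from the quadratic factor 1 + (0.38) z + (0.36) z^2:
  Set 1 + (0.38) z + (0.36) z^2 = 0, i.e. a z^2 + b z + c = 0 with a = 0.36, b = 0.38, c = 1.
  Discriminant D = b^2 - 4ac = (0.38)^2 - 4*(0.36)*1 = 0.1444 - (1.44) = -1.2956.
  D < 0, so the roots are the complex-conjugate pair z = (-b +/- i sqrt(-D)) / (2a) = -0.5278 +/- 1.5809i.
  For a conjugate pair |z|^2 = z * conj(z) = (product of roots) = c/a = 1/(0.36) = 2.777778, so |z| = sqrt(2.777778) = 1.6667 for both roots.
Moduli of all roots: 2.0000, 1.6667, 1.6667.
All moduli strictly greater than 1? Yes.
Verdict: Stationary.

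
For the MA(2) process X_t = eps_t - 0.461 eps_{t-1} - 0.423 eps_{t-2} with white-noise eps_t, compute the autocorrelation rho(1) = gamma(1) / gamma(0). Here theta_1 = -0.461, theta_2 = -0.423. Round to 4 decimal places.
\rho(1) = -0.1912

For an MA(q) process with theta_0 = 1, the autocovariance is
  gamma(k) = sigma^2 * sum_{i=0..q-k} theta_i * theta_{i+k},
and rho(k) = gamma(k) / gamma(0). Sigma^2 cancels.
  numerator   = (1)*(-0.461) + (-0.461)*(-0.423) = -0.265997.
  denominator = (1)^2 + (-0.461)^2 + (-0.423)^2 = 1.39145.
  rho(1) = -0.265997 / 1.39145 = -0.1912.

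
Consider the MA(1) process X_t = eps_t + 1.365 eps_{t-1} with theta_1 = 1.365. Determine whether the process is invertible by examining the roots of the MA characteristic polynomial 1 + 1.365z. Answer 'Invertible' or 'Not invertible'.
\text{Not invertible}

The MA(q) characteristic polynomial is P(z) = 1 + 1.365z.
Invertibility requires all roots to lie outside the unit circle, i.e. |z| > 1 for every root.
This is linear in z: 1 + (1.365) z = 0  =>  z = -1/(1.365) = -0.732601,  |z| = 0.732601.
Moduli of all roots: 0.7326.
All moduli strictly greater than 1? No.
Verdict: Not invertible.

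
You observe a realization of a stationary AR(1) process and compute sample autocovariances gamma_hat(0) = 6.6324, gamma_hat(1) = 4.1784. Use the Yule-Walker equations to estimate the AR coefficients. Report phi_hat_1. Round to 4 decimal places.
\hat\phi_{1} = 0.6300

The Yule-Walker equations for an AR(p) process read, in matrix form,
  Gamma_p phi = r_p,   with   (Gamma_p)_{ij} = gamma(|i - j|),
                       (r_p)_i = gamma(i),   i,j = 1..p.
Substitute the sample gammas (Toeplitz matrix and right-hand side of size 1):
  Gamma_p = [[6.6324]]
  r_p     = [4.1784]
With p = 1 this is the single equation gamma(0) phi_1 = gamma(1):
  phi_hat_1 = gamma(1) / gamma(0) = 4.1784 / 6.6324 = 0.6300.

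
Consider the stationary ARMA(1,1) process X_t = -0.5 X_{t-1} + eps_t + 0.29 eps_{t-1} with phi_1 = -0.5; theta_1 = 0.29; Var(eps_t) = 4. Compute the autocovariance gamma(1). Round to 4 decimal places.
\gamma(1) = -0.9576

Multiply the model equation by X_{t-k} and take expectations. With theta_0 = psi_0 = 1 and psi_j the MA(infinity) weights, this gives
  gamma(k) - sum_i phi_i gamma(k-i) = c_k,
  c_k = sigma^2 * sum_{j=k..q} theta_j psi_{j-k}   (c_k = 0 for k > q),
using gamma(-m) = gamma(m).
psi-weights needed (psi_j = theta_j + sum_i phi_i psi_{j-i}):
  psi_1 = theta_1 + phi_1 = 0.29 + (-0.5) = -0.21
Right-hand sides:
  c_0 = sigma^2 (1 + theta_1 psi_1) = 4 * (1 + (0.29)(-0.21)) = 4 * 0.9391 = 3.7564
  c_1 = sigma^2 theta_1 = 4 * (0.29) = 1.16
  c_2 = 0
Equations for k = 0 and k = 1 (AR order 1):
  gamma(0) = phi_1 gamma(1) + c_0
  gamma(1) = phi_1 gamma(0) + c_1
Substituting the second into the first: gamma(0) (1 - phi_1^2) = c_0 + phi_1 c_1, so
  gamma(0) = (c_0 + phi_1 c_1) / (1 - phi_1^2) = (3.7564 + (-0.5)(1.16)) / (1 - (-0.5)^2) = 3.1764 / 0.75 = 4.2352.
  gamma(1) = phi_1 gamma(0) + c_1 = (-0.5)(4.2352) + (1.16) = -0.9576.
Therefore gamma(1) = -0.9576 (to 4 decimal places).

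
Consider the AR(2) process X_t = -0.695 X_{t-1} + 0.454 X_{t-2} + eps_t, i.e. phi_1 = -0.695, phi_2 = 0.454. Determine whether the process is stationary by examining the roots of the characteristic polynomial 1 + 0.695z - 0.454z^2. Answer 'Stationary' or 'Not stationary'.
\text{Not stationary}

The AR(p) characteristic polynomial is P(z) = 1 + 0.695z - 0.454z^2.
Stationarity requires all roots to lie outside the unit circle, i.e. |z| > 1 for every root.
Set 1 + (0.695) z + (-0.454) z^2 = 0, i.e. a z^2 + b z + c = 0 with a = -0.454, b = 0.695, c = 1.
Discriminant D = b^2 - 4ac = (0.695)^2 - 4*(-0.454)*1 = 0.483025 - (-1.816) = 2.299025.
D >= 0, so the roots are real: z = (-b +/- sqrt(D)) / (2a) = (-0.695 +/- 1.516254) / (-0.908).
  z_1 = (-0.695 + 1.516254) / (-0.908) = -0.9045,   |z_1| = 0.9045.
  z_2 = (-0.695 - 1.516254) / (-0.908) = 2.4353,   |z_2| = 2.4353.
Moduli of all roots: 0.9045, 2.4353.
All moduli strictly greater than 1? No.
Verdict: Not stationary.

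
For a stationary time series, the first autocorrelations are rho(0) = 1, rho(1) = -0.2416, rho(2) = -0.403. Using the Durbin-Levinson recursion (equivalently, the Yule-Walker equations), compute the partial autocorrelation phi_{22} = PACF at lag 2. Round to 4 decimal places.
\phi_{22} = -0.4900

The PACF at lag k is phi_{kk}, the last component of the solution
to the Yule-Walker system G_k phi = r_k where
  (G_k)_{ij} = rho(|i - j|), (r_k)_i = rho(i), i,j = 1..k.
Equivalently, Durbin-Levinson gives phi_{kk} iteratively:
  phi_{11} = rho(1)
  phi_{kk} = [rho(k) - sum_{j=1..k-1} phi_{k-1,j} rho(k-j)]
            / [1 - sum_{j=1..k-1} phi_{k-1,j} rho(j)],
  phi_{k,j} = phi_{k-1,j} - phi_{kk} phi_{k-1,k-j},  j = 1..k-1.
Step k = 1:
  phi_11 = rho(1) = -0.2416.
Step k = 2:
  phi_22 = [rho(2) - phi_11 rho(1)] / [1 - phi_11 rho(1)] = [-0.403 - (-0.2416)(-0.2416)] / [1 - (-0.2416)(-0.2416)]
         = -0.46137056 / 0.94162944 = -0.49.
Therefore phi_{22} = -0.4900.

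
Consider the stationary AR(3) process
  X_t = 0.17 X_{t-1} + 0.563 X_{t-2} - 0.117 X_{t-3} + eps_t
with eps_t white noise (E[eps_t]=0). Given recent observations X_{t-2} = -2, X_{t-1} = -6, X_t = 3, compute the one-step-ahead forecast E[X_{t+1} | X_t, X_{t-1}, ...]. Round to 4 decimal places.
E[X_{t+1} \mid \mathcal F_t] = -2.6340

For an AR(p) model X_t = c + sum_i phi_i X_{t-i} + eps_t, the
one-step-ahead conditional mean is
  E[X_{t+1} | X_t, ...] = c + sum_i phi_i X_{t+1-i}.
Substitute known values:
  E[X_{t+1} | ...] = (0.17) * (3) + (0.563) * (-6) + (-0.117) * (-2)
                   = -2.6340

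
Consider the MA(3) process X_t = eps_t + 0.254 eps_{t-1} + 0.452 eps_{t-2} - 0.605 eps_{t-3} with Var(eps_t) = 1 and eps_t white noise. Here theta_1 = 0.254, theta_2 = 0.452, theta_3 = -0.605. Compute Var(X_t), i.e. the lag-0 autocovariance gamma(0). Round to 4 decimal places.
\gamma(0) = 1.6348

For an MA(q) process X_t = eps_t + sum_i theta_i eps_{t-i} with
Var(eps_t) = sigma^2, the variance is
  gamma(0) = sigma^2 * (1 + sum_i theta_i^2).
  sum_i theta_i^2 = (0.254)^2 + (0.452)^2 + (-0.605)^2 = 0.064516 + 0.204304 + 0.366025 = 0.634845.
  gamma(0) = 1 * (1 + 0.634845) = 1 * 1.634845 = 1.634845, which rounds to 1.6348.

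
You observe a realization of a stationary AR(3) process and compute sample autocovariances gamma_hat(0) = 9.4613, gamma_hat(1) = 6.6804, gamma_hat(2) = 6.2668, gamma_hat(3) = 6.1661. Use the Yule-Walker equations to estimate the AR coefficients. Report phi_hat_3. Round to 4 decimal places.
\hat\phi_{3} = 0.2370

The Yule-Walker equations for an AR(p) process read, in matrix form,
  Gamma_p phi = r_p,   with   (Gamma_p)_{ij} = gamma(|i - j|),
                       (r_p)_i = gamma(i),   i,j = 1..p.
Substitute the sample gammas (Toeplitz matrix and right-hand side of size 3):
  Gamma_p = [[9.4613, 6.6804, 6.2668], [6.6804, 9.4613, 6.6804], [6.2668, 6.6804, 9.4613]]
  r_p     = [6.6804, 6.2668, 6.1661]
Written out (R1..R3):
  (R1) 9.4613 phi_1 + 6.6804 phi_2 + 6.2668 phi_3 = 6.6804
  (R2) 6.6804 phi_1 + 9.4613 phi_2 + 6.6804 phi_3 = 6.2668
  (R3) 6.2668 phi_1 + 6.6804 phi_2 + 9.4613 phi_3 = 6.1661
Gaussian elimination:
  R2 <- R2 - (6.6804/9.4613) R1 = R2 - (0.706076) R1:  4.744428 phi_2 + 2.255561 phi_3 = 1.549928
  R3 <- R3 - (6.2668/9.4613) R1 = R3 - (0.662361) R1:  2.255561 phi_2 + 5.310414 phi_3 = 1.741261
  R3 <- R3 - (2.255561/4.744428) R2 = R3 - (0.475413) R2:  4.238091 phi_3 = 1.004406
Back-substitution:
  phi_hat_3 = 1.004406 / 4.238091 = 0.236995
  phi_hat_2 = (1.549928 - (2.255561)(0.236995)) / 4.744428 = 0.214013
  phi_hat_1 = (6.6804 - (6.6804)(0.214013) - (6.2668)(0.236995)) / 9.4613 = 0.39799
So phi_hat = [0.3980, 0.2140, 0.2370].
Therefore phi_hat_3 = 0.2370.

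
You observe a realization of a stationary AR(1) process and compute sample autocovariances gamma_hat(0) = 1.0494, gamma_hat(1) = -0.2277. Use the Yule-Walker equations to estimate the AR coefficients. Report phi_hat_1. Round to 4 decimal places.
\hat\phi_{1} = -0.2170

The Yule-Walker equations for an AR(p) process read, in matrix form,
  Gamma_p phi = r_p,   with   (Gamma_p)_{ij} = gamma(|i - j|),
                       (r_p)_i = gamma(i),   i,j = 1..p.
Substitute the sample gammas (Toeplitz matrix and right-hand side of size 1):
  Gamma_p = [[1.0494]]
  r_p     = [-0.2277]
With p = 1 this is the single equation gamma(0) phi_1 = gamma(1):
  phi_hat_1 = gamma(1) / gamma(0) = -0.2277 / 1.0494 = -0.2170.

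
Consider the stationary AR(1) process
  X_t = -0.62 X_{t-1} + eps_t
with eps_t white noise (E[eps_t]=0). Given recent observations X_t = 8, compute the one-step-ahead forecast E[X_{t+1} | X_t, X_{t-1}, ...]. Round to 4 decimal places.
E[X_{t+1} \mid \mathcal F_t] = -4.9600

For an AR(p) model X_t = c + sum_i phi_i X_{t-i} + eps_t, the
one-step-ahead conditional mean is
  E[X_{t+1} | X_t, ...] = c + sum_i phi_i X_{t+1-i}.
Substitute known values:
  E[X_{t+1} | ...] = (-0.62) * (8)
                   = -4.9600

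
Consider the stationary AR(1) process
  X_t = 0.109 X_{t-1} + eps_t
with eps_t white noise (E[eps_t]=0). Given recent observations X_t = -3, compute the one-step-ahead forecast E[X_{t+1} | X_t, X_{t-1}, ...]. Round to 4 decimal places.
E[X_{t+1} \mid \mathcal F_t] = -0.3270

For an AR(p) model X_t = c + sum_i phi_i X_{t-i} + eps_t, the
one-step-ahead conditional mean is
  E[X_{t+1} | X_t, ...] = c + sum_i phi_i X_{t+1-i}.
Substitute known values:
  E[X_{t+1} | ...] = (0.109) * (-3)
                   = -0.3270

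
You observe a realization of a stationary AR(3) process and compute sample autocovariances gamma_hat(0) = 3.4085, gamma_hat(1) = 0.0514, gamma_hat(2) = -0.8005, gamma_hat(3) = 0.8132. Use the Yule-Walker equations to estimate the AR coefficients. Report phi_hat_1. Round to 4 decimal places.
\hat\phi_{1} = 0.0800

The Yule-Walker equations for an AR(p) process read, in matrix form,
  Gamma_p phi = r_p,   with   (Gamma_p)_{ij} = gamma(|i - j|),
                       (r_p)_i = gamma(i),   i,j = 1..p.
Substitute the sample gammas (Toeplitz matrix and right-hand side of size 3):
  Gamma_p = [[3.4085, 0.0514, -0.8005], [0.0514, 3.4085, 0.0514], [-0.8005, 0.0514, 3.4085]]
  r_p     = [0.0514, -0.8005, 0.8132]
Written out (R1..R3):
  (R1) 3.4085 phi_1 + 0.0514 phi_2 - 0.8005 phi_3 = 0.0514
  (R2) 0.0514 phi_1 + 3.4085 phi_2 + 0.0514 phi_3 = -0.8005
  (R3) -0.8005 phi_1 + 0.0514 phi_2 + 3.4085 phi_3 = 0.8132
Gaussian elimination:
  R2 <- R2 - (0.0514/3.4085) R1 = R2 - (0.01508) R1:  3.407725 phi_2 + 0.063471 phi_3 = -0.801275
  R3 <- R3 - (-0.8005/3.4085) R1 = R3 - (-0.234854) R1:  0.063471 phi_2 + 3.220499 phi_3 = 0.825271
  R3 <- R3 - (0.063471/3.407725) R2 = R3 - (0.018626) R2:  3.219317 phi_3 = 0.840196
Back-substitution:
  phi_hat_3 = 0.840196 / 3.219317 = 0.260986
  phi_hat_2 = (-0.801275 - (0.063471)(0.260986)) / 3.407725 = -0.239996
  phi_hat_1 = (0.0514 - (0.0514)(-0.239996) - (-0.8005)(0.260986)) / 3.4085 = 0.079993
So phi_hat = [0.0800, -0.2400, 0.2610].
Therefore phi_hat_1 = 0.0800.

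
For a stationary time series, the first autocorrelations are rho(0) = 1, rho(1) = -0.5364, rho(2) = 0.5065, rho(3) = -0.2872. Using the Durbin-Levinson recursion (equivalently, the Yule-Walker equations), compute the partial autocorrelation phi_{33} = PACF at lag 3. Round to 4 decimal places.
\phi_{33} = 0.1020

The PACF at lag k is phi_{kk}, the last component of the solution
to the Yule-Walker system G_k phi = r_k where
  (G_k)_{ij} = rho(|i - j|), (r_k)_i = rho(i), i,j = 1..k.
Equivalently, Durbin-Levinson gives phi_{kk} iteratively:
  phi_{11} = rho(1)
  phi_{kk} = [rho(k) - sum_{j=1..k-1} phi_{k-1,j} rho(k-j)]
            / [1 - sum_{j=1..k-1} phi_{k-1,j} rho(j)],
  phi_{k,j} = phi_{k-1,j} - phi_{kk} phi_{k-1,k-j},  j = 1..k-1.
Step k = 1:
  phi_11 = rho(1) = -0.5364.
Step k = 2:
  phi_22 = [rho(2) - phi_11 rho(1)] / [1 - phi_11 rho(1)] = [0.5065 - (-0.5364)(-0.5364)] / [1 - (-0.5364)(-0.5364)]
         = 0.21877504 / 0.71227504 = 0.30715.
  Update: phi_21 = phi_11 - phi_22 phi_11 = -0.5364 - (0.30715)(-0.5364) = -0.371645.
Step k = 3:
  phi_33 = [rho(3) - phi_21 rho(2) - phi_22 rho(1)] / [1 - phi_21 rho(1) - phi_22 rho(2)]
    numerator   = -0.2872 - (-0.371645)(0.5065) - (0.30715)(-0.5364) = 0.06579323
    denominator = 1 - (-0.371645)(-0.5364) - (0.30715)(0.5065) = 0.64507836
  phi_33 = 0.06579323 / 0.64507836 = 0.102.
Therefore phi_{33} = 0.1020.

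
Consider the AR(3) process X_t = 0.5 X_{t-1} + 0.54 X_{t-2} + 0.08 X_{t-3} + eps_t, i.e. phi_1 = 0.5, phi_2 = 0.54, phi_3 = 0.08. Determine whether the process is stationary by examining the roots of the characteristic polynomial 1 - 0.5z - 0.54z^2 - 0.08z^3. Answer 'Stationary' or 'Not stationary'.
\text{Not stationary}

The AR(p) characteristic polynomial is P(z) = 1 - 0.5z - 0.54z^2 - 0.08z^3.
Stationarity requires all roots to lie outside the unit circle, i.e. |z| > 1 for every root.
Degree 3: look for a simple real root z0 first, then factor out (1 - z/z0) and solve the remaining quadratic.
Testing z0 = -5: P(-5) = 1 + (-0.5)(-5) + (-0.54)(-5)^2 + (-0.08)(-5)^3
  = 1 + (2.5) + (-13.5) + (10) = 0.  So z_0 = -5 is a root, |z_0| = 5.
Divide out the factor (1 + 0.2 z) = (1 - z/z0) (since 1/z0 = -0.2):
  P(z) = (1 + 0.2 z)(1 + (-0.7) z + (-0.4) z^2)
  [check: z-coef -0.7 - (-0.2) = -0.5; z^2-coef -0.4 - (-0.2)(-0.7) = -0.54; z^3-coef -(-0.2)(-0.4) = -0.08.]
Remaining roots from the quadratic factor 1 + (-0.7) z + (-0.4) z^2:
  Set 1 + (-0.7) z + (-0.4) z^2 = 0, i.e. a z^2 + b z + c = 0 with a = -0.4, b = -0.7, c = 1.
  Discriminant D = b^2 - 4ac = (-0.7)^2 - 4*(-0.4)*1 = 0.49 - (-1.6) = 2.09.
  D >= 0, so the roots are real: z = (-b +/- sqrt(D)) / (2a) = (0.7 +/- 1.445683) / (-0.8).
    z_1 = (0.7 + 1.445683) / (-0.8) = -2.6821,   |z_1| = 2.6821.
    z_2 = (0.7 - 1.445683) / (-0.8) = 0.9321,   |z_2| = 0.9321.
Moduli of all roots: 5.0000, 2.6821, 0.9321.
All moduli strictly greater than 1? No.
Verdict: Not stationary.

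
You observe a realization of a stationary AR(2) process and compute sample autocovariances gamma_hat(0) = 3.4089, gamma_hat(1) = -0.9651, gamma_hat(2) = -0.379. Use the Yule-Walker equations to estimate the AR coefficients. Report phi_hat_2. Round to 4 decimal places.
\hat\phi_{2} = -0.2080

The Yule-Walker equations for an AR(p) process read, in matrix form,
  Gamma_p phi = r_p,   with   (Gamma_p)_{ij} = gamma(|i - j|),
                       (r_p)_i = gamma(i),   i,j = 1..p.
Substitute the sample gammas (Toeplitz matrix and right-hand side of size 2):
  Gamma_p = [[3.4089, -0.9651], [-0.9651, 3.4089]]
  r_p     = [-0.9651, -0.379]
Written out:
  3.4089 phi_1 - 0.9651 phi_2 = -0.9651
  -0.9651 phi_1 + 3.4089 phi_2 = -0.379
Solve by Cramer's rule:
  det = gamma(0)^2 - gamma(1)^2 = (3.4089)^2 - (-0.9651)^2 = 11.62059921 - 0.93141801 = 10.6891812
  phi_hat_1 = [gamma(1) gamma(0) - gamma(1) gamma(2)] / det = [(-0.9651)(3.4089) - (-0.9651)(-0.379)] / 10.6891812 = -3.65570229 / 10.6891812 = -0.342
  phi_hat_2 = [gamma(0) gamma(2) - gamma(1)^2] / det = [(3.4089)(-0.379) - (-0.9651)^2] / 10.6891812 = -2.22339111 / 10.6891812 = -0.208
So phi_hat = [-0.3420, -0.2080].
Therefore phi_hat_2 = -0.2080.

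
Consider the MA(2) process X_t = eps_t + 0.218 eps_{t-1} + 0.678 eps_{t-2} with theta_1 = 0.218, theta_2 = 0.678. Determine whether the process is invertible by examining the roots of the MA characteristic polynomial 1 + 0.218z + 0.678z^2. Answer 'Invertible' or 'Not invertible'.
\text{Invertible}

The MA(q) characteristic polynomial is P(z) = 1 + 0.218z + 0.678z^2.
Invertibility requires all roots to lie outside the unit circle, i.e. |z| > 1 for every root.
Set 1 + (0.218) z + (0.678) z^2 = 0, i.e. a z^2 + b z + c = 0 with a = 0.678, b = 0.218, c = 1.
Discriminant D = b^2 - 4ac = (0.218)^2 - 4*(0.678)*1 = 0.047524 - (2.712) = -2.664476.
D < 0, so the roots are the complex-conjugate pair z = (-b +/- i sqrt(-D)) / (2a) = -0.1608 +/- 1.2038i.
For a conjugate pair |z|^2 = z * conj(z) = (product of roots) = c/a = 1/(0.678) = 1.474926, so |z| = sqrt(1.474926) = 1.2145 for both roots.
Moduli of all roots: 1.2145, 1.2145.
All moduli strictly greater than 1? Yes.
Verdict: Invertible.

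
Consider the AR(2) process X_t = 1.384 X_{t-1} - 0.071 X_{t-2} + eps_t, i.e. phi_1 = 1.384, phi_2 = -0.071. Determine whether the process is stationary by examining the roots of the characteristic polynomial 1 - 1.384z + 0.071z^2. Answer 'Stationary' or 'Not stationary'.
\text{Not stationary}

The AR(p) characteristic polynomial is P(z) = 1 - 1.384z + 0.071z^2.
Stationarity requires all roots to lie outside the unit circle, i.e. |z| > 1 for every root.
Set 1 + (-1.384) z + (0.071) z^2 = 0, i.e. a z^2 + b z + c = 0 with a = 0.071, b = -1.384, c = 1.
Discriminant D = b^2 - 4ac = (-1.384)^2 - 4*(0.071)*1 = 1.915456 - (0.284) = 1.631456.
D >= 0, so the roots are real: z = (-b +/- sqrt(D)) / (2a) = (1.384 +/- 1.277285) / (0.142).
  z_1 = (1.384 + 1.277285) / (0.142) = 18.7414,   |z_1| = 18.7414.
  z_2 = (1.384 - 1.277285) / (0.142) = 0.7515,   |z_2| = 0.7515.
Moduli of all roots: 18.7414, 0.7515.
All moduli strictly greater than 1? No.
Verdict: Not stationary.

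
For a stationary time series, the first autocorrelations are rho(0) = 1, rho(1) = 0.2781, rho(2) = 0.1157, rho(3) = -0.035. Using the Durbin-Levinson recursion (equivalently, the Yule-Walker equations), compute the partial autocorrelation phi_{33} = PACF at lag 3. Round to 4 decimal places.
\phi_{33} = -0.0840

The PACF at lag k is phi_{kk}, the last component of the solution
to the Yule-Walker system G_k phi = r_k where
  (G_k)_{ij} = rho(|i - j|), (r_k)_i = rho(i), i,j = 1..k.
Equivalently, Durbin-Levinson gives phi_{kk} iteratively:
  phi_{11} = rho(1)
  phi_{kk} = [rho(k) - sum_{j=1..k-1} phi_{k-1,j} rho(k-j)]
            / [1 - sum_{j=1..k-1} phi_{k-1,j} rho(j)],
  phi_{k,j} = phi_{k-1,j} - phi_{kk} phi_{k-1,k-j},  j = 1..k-1.
Step k = 1:
  phi_11 = rho(1) = 0.2781.
Step k = 2:
  phi_22 = [rho(2) - phi_11 rho(1)] / [1 - phi_11 rho(1)] = [0.1157 - (0.2781)(0.2781)] / [1 - (0.2781)(0.2781)]
         = 0.03836039 / 0.92266039 = 0.041576.
  Update: phi_21 = phi_11 - phi_22 phi_11 = 0.2781 - (0.041576)(0.2781) = 0.266538.
Step k = 3:
  phi_33 = [rho(3) - phi_21 rho(2) - phi_22 rho(1)] / [1 - phi_21 rho(1) - phi_22 rho(2)]
    numerator   = -0.035 - (0.266538)(0.1157) - (0.041576)(0.2781) = -0.07740066
    denominator = 1 - (0.266538)(0.2781) - (0.041576)(0.1157) = 0.92106552
  phi_33 = -0.07740066 / 0.92106552 = -0.084.
Therefore phi_{33} = -0.0840.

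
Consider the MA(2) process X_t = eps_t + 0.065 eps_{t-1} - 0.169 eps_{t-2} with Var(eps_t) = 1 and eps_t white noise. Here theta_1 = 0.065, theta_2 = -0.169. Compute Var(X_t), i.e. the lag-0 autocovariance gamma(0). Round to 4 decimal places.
\gamma(0) = 1.0328

For an MA(q) process X_t = eps_t + sum_i theta_i eps_{t-i} with
Var(eps_t) = sigma^2, the variance is
  gamma(0) = sigma^2 * (1 + sum_i theta_i^2).
  sum_i theta_i^2 = (0.065)^2 + (-0.169)^2 = 0.004225 + 0.028561 = 0.032786.
  gamma(0) = 1 * (1 + 0.032786) = 1 * 1.032786 = 1.032786, which rounds to 1.0328.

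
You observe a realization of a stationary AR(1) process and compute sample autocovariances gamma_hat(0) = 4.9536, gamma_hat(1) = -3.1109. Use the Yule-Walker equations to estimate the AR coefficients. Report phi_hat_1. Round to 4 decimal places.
\hat\phi_{1} = -0.6280

The Yule-Walker equations for an AR(p) process read, in matrix form,
  Gamma_p phi = r_p,   with   (Gamma_p)_{ij} = gamma(|i - j|),
                       (r_p)_i = gamma(i),   i,j = 1..p.
Substitute the sample gammas (Toeplitz matrix and right-hand side of size 1):
  Gamma_p = [[4.9536]]
  r_p     = [-3.1109]
With p = 1 this is the single equation gamma(0) phi_1 = gamma(1):
  phi_hat_1 = gamma(1) / gamma(0) = -3.1109 / 4.9536 = -0.6280.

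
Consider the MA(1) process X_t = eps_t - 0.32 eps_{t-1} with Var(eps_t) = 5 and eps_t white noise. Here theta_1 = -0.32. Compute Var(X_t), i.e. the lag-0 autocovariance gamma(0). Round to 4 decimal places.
\gamma(0) = 5.5120

For an MA(q) process X_t = eps_t + sum_i theta_i eps_{t-i} with
Var(eps_t) = sigma^2, the variance is
  gamma(0) = sigma^2 * (1 + sum_i theta_i^2).
  sum_i theta_i^2 = (-0.32)^2 = 0.1024.
  gamma(0) = 5 * (1 + 0.1024) = 5 * 1.1024 = 5.512, which rounds to 5.5120.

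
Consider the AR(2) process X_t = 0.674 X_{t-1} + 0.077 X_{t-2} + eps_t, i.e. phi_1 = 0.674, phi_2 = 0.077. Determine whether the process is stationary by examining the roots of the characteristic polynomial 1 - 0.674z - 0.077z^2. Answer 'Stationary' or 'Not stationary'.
\text{Stationary}

The AR(p) characteristic polynomial is P(z) = 1 - 0.674z - 0.077z^2.
Stationarity requires all roots to lie outside the unit circle, i.e. |z| > 1 for every root.
Set 1 + (-0.674) z + (-0.077) z^2 = 0, i.e. a z^2 + b z + c = 0 with a = -0.077, b = -0.674, c = 1.
Discriminant D = b^2 - 4ac = (-0.674)^2 - 4*(-0.077)*1 = 0.454276 - (-0.308) = 0.762276.
D >= 0, so the roots are real: z = (-b +/- sqrt(D)) / (2a) = (0.674 +/- 0.873084) / (-0.154).
  z_1 = (0.674 + 0.873084) / (-0.154) = -10.046,   |z_1| = 10.046.
  z_2 = (0.674 - 0.873084) / (-0.154) = 1.2928,   |z_2| = 1.2928.
Moduli of all roots: 10.0460, 1.2928.
All moduli strictly greater than 1? Yes.
Verdict: Stationary.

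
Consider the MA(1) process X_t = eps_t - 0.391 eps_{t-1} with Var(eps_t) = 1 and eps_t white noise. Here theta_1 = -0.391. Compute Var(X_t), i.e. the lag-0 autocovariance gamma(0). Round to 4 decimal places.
\gamma(0) = 1.1529

For an MA(q) process X_t = eps_t + sum_i theta_i eps_{t-i} with
Var(eps_t) = sigma^2, the variance is
  gamma(0) = sigma^2 * (1 + sum_i theta_i^2).
  sum_i theta_i^2 = (-0.391)^2 = 0.152881.
  gamma(0) = 1 * (1 + 0.152881) = 1 * 1.152881 = 1.152881, which rounds to 1.1529.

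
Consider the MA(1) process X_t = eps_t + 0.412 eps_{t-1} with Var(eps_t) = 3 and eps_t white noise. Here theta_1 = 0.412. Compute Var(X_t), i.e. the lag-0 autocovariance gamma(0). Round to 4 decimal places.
\gamma(0) = 3.5092

For an MA(q) process X_t = eps_t + sum_i theta_i eps_{t-i} with
Var(eps_t) = sigma^2, the variance is
  gamma(0) = sigma^2 * (1 + sum_i theta_i^2).
  sum_i theta_i^2 = (0.412)^2 = 0.169744.
  gamma(0) = 3 * (1 + 0.169744) = 3 * 1.169744 = 3.509232, which rounds to 3.5092.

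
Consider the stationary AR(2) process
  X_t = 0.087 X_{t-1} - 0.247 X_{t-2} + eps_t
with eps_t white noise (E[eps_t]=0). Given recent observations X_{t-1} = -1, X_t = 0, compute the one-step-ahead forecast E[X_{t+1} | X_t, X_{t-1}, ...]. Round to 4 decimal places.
E[X_{t+1} \mid \mathcal F_t] = 0.2470

For an AR(p) model X_t = c + sum_i phi_i X_{t-i} + eps_t, the
one-step-ahead conditional mean is
  E[X_{t+1} | X_t, ...] = c + sum_i phi_i X_{t+1-i}.
Substitute known values:
  E[X_{t+1} | ...] = (0.087) * (0) + (-0.247) * (-1)
                   = 0.2470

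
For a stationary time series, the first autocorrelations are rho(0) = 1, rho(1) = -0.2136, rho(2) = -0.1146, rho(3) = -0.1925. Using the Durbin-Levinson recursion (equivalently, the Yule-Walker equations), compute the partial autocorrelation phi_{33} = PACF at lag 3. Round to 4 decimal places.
\phi_{33} = -0.2770

The PACF at lag k is phi_{kk}, the last component of the solution
to the Yule-Walker system G_k phi = r_k where
  (G_k)_{ij} = rho(|i - j|), (r_k)_i = rho(i), i,j = 1..k.
Equivalently, Durbin-Levinson gives phi_{kk} iteratively:
  phi_{11} = rho(1)
  phi_{kk} = [rho(k) - sum_{j=1..k-1} phi_{k-1,j} rho(k-j)]
            / [1 - sum_{j=1..k-1} phi_{k-1,j} rho(j)],
  phi_{k,j} = phi_{k-1,j} - phi_{kk} phi_{k-1,k-j},  j = 1..k-1.
Step k = 1:
  phi_11 = rho(1) = -0.2136.
Step k = 2:
  phi_22 = [rho(2) - phi_11 rho(1)] / [1 - phi_11 rho(1)] = [-0.1146 - (-0.2136)(-0.2136)] / [1 - (-0.2136)(-0.2136)]
         = -0.16022496 / 0.95437504 = -0.167885.
  Update: phi_21 = phi_11 - phi_22 phi_11 = -0.2136 - (-0.167885)(-0.2136) = -0.24946.
Step k = 3:
  phi_33 = [rho(3) - phi_21 rho(2) - phi_22 rho(1)] / [1 - phi_21 rho(1) - phi_22 rho(2)]
    numerator   = -0.1925 - (-0.24946)(-0.1146) - (-0.167885)(-0.2136) = -0.25694831
    denominator = 1 - (-0.24946)(-0.2136) - (-0.167885)(-0.1146) = 0.92747572
  phi_33 = -0.25694831 / 0.92747572 = -0.277.
Therefore phi_{33} = -0.2770.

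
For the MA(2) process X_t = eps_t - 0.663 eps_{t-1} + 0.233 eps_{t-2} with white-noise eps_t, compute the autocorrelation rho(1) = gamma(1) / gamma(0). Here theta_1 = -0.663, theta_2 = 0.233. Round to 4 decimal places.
\rho(1) = -0.5472

For an MA(q) process with theta_0 = 1, the autocovariance is
  gamma(k) = sigma^2 * sum_{i=0..q-k} theta_i * theta_{i+k},
and rho(k) = gamma(k) / gamma(0). Sigma^2 cancels.
  numerator   = (1)*(-0.663) + (-0.663)*(0.233) = -0.817479.
  denominator = (1)^2 + (-0.663)^2 + (0.233)^2 = 1.493858.
  rho(1) = -0.817479 / 1.493858 = -0.5472.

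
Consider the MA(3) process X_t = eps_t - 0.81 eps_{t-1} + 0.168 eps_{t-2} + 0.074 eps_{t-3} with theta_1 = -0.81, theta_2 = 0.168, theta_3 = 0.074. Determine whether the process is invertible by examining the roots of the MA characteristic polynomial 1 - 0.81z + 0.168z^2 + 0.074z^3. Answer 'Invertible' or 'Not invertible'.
\text{Invertible}

The MA(q) characteristic polynomial is P(z) = 1 - 0.81z + 0.168z^2 + 0.074z^3.
Invertibility requires all roots to lie outside the unit circle, i.e. |z| > 1 for every root.
Degree 3: look for a simple real root z0 first, then factor out (1 - z/z0) and solve the remaining quadratic.
Testing z0 = -5: P(-5) = 1 + (-0.81)(-5) + (0.168)(-5)^2 + (0.074)(-5)^3
  = 1 + (4.05) + (4.2) + (-9.25) = 0.  So z_0 = -5 is a root, |z_0| = 5.
Divide out the factor (1 + 0.2 z) = (1 - z/z0) (since 1/z0 = -0.2):
  P(z) = (1 + 0.2 z)(1 + (-1.01) z + (0.37) z^2)
  [check: z-coef -1.01 - (-0.2) = -0.81; z^2-coef 0.37 - (-0.2)(-1.01) = 0.168; z^3-coef -(-0.2)(0.37) = 0.074.]
Remaining roots from the quadratic factor 1 + (-1.01) z + (0.37) z^2:
  Set 1 + (-1.01) z + (0.37) z^2 = 0, i.e. a z^2 + b z + c = 0 with a = 0.37, b = -1.01, c = 1.
  Discriminant D = b^2 - 4ac = (-1.01)^2 - 4*(0.37)*1 = 1.0201 - (1.48) = -0.4599.
  D < 0, so the roots are the complex-conjugate pair z = (-b +/- i sqrt(-D)) / (2a) = 1.3649 +/- 0.9164i.
  For a conjugate pair |z|^2 = z * conj(z) = (product of roots) = c/a = 1/(0.37) = 2.702703, so |z| = sqrt(2.702703) = 1.644 for both roots.
Moduli of all roots: 5.0000, 1.6440, 1.6440.
All moduli strictly greater than 1? Yes.
Verdict: Invertible.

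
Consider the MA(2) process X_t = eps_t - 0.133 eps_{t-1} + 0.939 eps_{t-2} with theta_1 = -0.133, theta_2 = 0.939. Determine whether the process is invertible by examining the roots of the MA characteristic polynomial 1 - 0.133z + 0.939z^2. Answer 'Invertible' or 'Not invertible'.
\text{Invertible}

The MA(q) characteristic polynomial is P(z) = 1 - 0.133z + 0.939z^2.
Invertibility requires all roots to lie outside the unit circle, i.e. |z| > 1 for every root.
Set 1 + (-0.133) z + (0.939) z^2 = 0, i.e. a z^2 + b z + c = 0 with a = 0.939, b = -0.133, c = 1.
Discriminant D = b^2 - 4ac = (-0.133)^2 - 4*(0.939)*1 = 0.017689 - (3.756) = -3.738311.
D < 0, so the roots are the complex-conjugate pair z = (-b +/- i sqrt(-D)) / (2a) = 0.0708 +/- 1.0295i.
For a conjugate pair |z|^2 = z * conj(z) = (product of roots) = c/a = 1/(0.939) = 1.064963, so |z| = sqrt(1.064963) = 1.032 for both roots.
Moduli of all roots: 1.0320, 1.0320.
All moduli strictly greater than 1? Yes.
Verdict: Invertible.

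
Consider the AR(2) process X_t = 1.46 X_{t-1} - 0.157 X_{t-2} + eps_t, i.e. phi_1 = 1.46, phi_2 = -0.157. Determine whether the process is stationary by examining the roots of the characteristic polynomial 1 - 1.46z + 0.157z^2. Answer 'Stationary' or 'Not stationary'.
\text{Not stationary}

The AR(p) characteristic polynomial is P(z) = 1 - 1.46z + 0.157z^2.
Stationarity requires all roots to lie outside the unit circle, i.e. |z| > 1 for every root.
Set 1 + (-1.46) z + (0.157) z^2 = 0, i.e. a z^2 + b z + c = 0 with a = 0.157, b = -1.46, c = 1.
Discriminant D = b^2 - 4ac = (-1.46)^2 - 4*(0.157)*1 = 2.1316 - (0.628) = 1.5036.
D >= 0, so the roots are real: z = (-b +/- sqrt(D)) / (2a) = (1.46 +/- 1.226214) / (0.314).
  z_1 = (1.46 + 1.226214) / (0.314) = 8.5548,   |z_1| = 8.5548.
  z_2 = (1.46 - 1.226214) / (0.314) = 0.7445,   |z_2| = 0.7445.
Moduli of all roots: 8.5548, 0.7445.
All moduli strictly greater than 1? No.
Verdict: Not stationary.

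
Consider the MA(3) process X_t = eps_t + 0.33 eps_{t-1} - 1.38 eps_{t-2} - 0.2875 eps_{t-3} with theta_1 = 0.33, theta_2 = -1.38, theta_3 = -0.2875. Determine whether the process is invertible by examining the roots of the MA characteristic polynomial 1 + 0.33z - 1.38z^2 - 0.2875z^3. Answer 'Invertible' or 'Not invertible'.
\text{Not invertible}

The MA(q) characteristic polynomial is P(z) = 1 + 0.33z - 1.38z^2 - 0.2875z^3.
Invertibility requires all roots to lie outside the unit circle, i.e. |z| > 1 for every root.
Degree 3: look for a simple real root z0 first, then factor out (1 - z/z0) and solve the remaining quadratic.
Testing z0 = -0.8: P(-0.8) = 1 + (0.33)(-0.8) + (-1.38)(-0.8)^2 + (-0.2875)(-0.8)^3
  = 1 + (-0.264) + (-0.8832) + (0.1472) = 0.  So z_0 = -0.8 is a root, |z_0| = 0.8.
Divide out the factor (1 + 1.25 z) = (1 - z/z0) (since 1/z0 = -1.25):
  P(z) = (1 + 1.25 z)(1 + (-0.92) z + (-0.23) z^2)
  [check: z-coef -0.92 - (-1.25) = 0.33; z^2-coef -0.23 - (-1.25)(-0.92) = -1.38; z^3-coef -(-1.25)(-0.23) = -0.2875.]
Remaining roots from the quadratic factor 1 + (-0.92) z + (-0.23) z^2:
  Set 1 + (-0.92) z + (-0.23) z^2 = 0, i.e. a z^2 + b z + c = 0 with a = -0.23, b = -0.92, c = 1.
  Discriminant D = b^2 - 4ac = (-0.92)^2 - 4*(-0.23)*1 = 0.8464 - (-0.92) = 1.7664.
  D >= 0, so the roots are real: z = (-b +/- sqrt(D)) / (2a) = (0.92 +/- 1.32906) / (-0.46).
    z_1 = (0.92 + 1.32906) / (-0.46) = -4.8893,   |z_1| = 4.8893.
    z_2 = (0.92 - 1.32906) / (-0.46) = 0.8893,   |z_2| = 0.8893.
Moduli of all roots: 0.8000, 4.8893, 0.8893.
All moduli strictly greater than 1? No.
Verdict: Not invertible.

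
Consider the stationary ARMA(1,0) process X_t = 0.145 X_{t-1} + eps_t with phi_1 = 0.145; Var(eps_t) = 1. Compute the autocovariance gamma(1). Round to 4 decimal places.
\gamma(1) = 0.1481

Multiply the model equation by X_{t-k} and take expectations. With theta_0 = psi_0 = 1 and psi_j the MA(infinity) weights, this gives
  gamma(k) - sum_i phi_i gamma(k-i) = c_k,
  c_k = sigma^2 * sum_{j=k..q} theta_j psi_{j-k}   (c_k = 0 for k > q),
using gamma(-m) = gamma(m).
Pure AR (q = 0): c_0 = sigma^2 = 1, c_k = 0 for k >= 1.
Equations for k = 0 and k = 1 (AR order 1):
  gamma(0) = phi_1 gamma(1) + c_0
  gamma(1) = phi_1 gamma(0) + c_1
Substituting the second into the first: gamma(0) (1 - phi_1^2) = c_0 + phi_1 c_1, so
  gamma(0) = c_0 / (1 - phi_1^2) = 1 / (1 - (0.145)^2) = 1 / 0.978975 = 1.021477.
  gamma(1) = phi_1 gamma(0) = (0.145)(1.021477) = 0.148114.
Therefore gamma(1) = 0.1481 (to 4 decimal places).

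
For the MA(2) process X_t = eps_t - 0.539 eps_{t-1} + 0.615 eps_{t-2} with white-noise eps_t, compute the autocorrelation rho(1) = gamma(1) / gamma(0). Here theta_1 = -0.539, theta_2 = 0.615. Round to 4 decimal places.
\rho(1) = -0.5216

For an MA(q) process with theta_0 = 1, the autocovariance is
  gamma(k) = sigma^2 * sum_{i=0..q-k} theta_i * theta_{i+k},
and rho(k) = gamma(k) / gamma(0). Sigma^2 cancels.
  numerator   = (1)*(-0.539) + (-0.539)*(0.615) = -0.870485.
  denominator = (1)^2 + (-0.539)^2 + (0.615)^2 = 1.668746.
  rho(1) = -0.870485 / 1.668746 = -0.5216.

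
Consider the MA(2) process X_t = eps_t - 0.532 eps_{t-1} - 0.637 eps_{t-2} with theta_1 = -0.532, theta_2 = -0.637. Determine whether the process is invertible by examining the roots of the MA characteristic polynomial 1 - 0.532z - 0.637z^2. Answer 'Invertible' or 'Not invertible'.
\text{Not invertible}

The MA(q) characteristic polynomial is P(z) = 1 - 0.532z - 0.637z^2.
Invertibility requires all roots to lie outside the unit circle, i.e. |z| > 1 for every root.
Set 1 + (-0.532) z + (-0.637) z^2 = 0, i.e. a z^2 + b z + c = 0 with a = -0.637, b = -0.532, c = 1.
Discriminant D = b^2 - 4ac = (-0.532)^2 - 4*(-0.637)*1 = 0.283024 - (-2.548) = 2.831024.
D >= 0, so the roots are real: z = (-b +/- sqrt(D)) / (2a) = (0.532 +/- 1.682565) / (-1.274).
  z_1 = (0.532 + 1.682565) / (-1.274) = -1.7383,   |z_1| = 1.7383.
  z_2 = (0.532 - 1.682565) / (-1.274) = 0.9031,   |z_2| = 0.9031.
Moduli of all roots: 1.7383, 0.9031.
All moduli strictly greater than 1? No.
Verdict: Not invertible.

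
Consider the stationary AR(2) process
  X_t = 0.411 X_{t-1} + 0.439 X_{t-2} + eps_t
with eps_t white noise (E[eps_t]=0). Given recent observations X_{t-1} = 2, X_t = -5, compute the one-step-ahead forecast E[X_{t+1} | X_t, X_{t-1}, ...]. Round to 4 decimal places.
E[X_{t+1} \mid \mathcal F_t] = -1.1770

For an AR(p) model X_t = c + sum_i phi_i X_{t-i} + eps_t, the
one-step-ahead conditional mean is
  E[X_{t+1} | X_t, ...] = c + sum_i phi_i X_{t+1-i}.
Substitute known values:
  E[X_{t+1} | ...] = (0.411) * (-5) + (0.439) * (2)
                   = -1.1770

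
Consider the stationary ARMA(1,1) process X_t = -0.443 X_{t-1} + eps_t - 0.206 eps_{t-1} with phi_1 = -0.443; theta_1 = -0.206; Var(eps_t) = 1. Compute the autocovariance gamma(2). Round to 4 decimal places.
\gamma(2) = 0.3904

Multiply the model equation by X_{t-k} and take expectations. With theta_0 = psi_0 = 1 and psi_j the MA(infinity) weights, this gives
  gamma(k) - sum_i phi_i gamma(k-i) = c_k,
  c_k = sigma^2 * sum_{j=k..q} theta_j psi_{j-k}   (c_k = 0 for k > q),
using gamma(-m) = gamma(m).
psi-weights needed (psi_j = theta_j + sum_i phi_i psi_{j-i}):
  psi_1 = theta_1 + phi_1 = -0.206 + (-0.443) = -0.649
Right-hand sides:
  c_0 = sigma^2 (1 + theta_1 psi_1) = 1 * (1 + (-0.206)(-0.649)) = 1 * 1.133694 = 1.133694
  c_1 = sigma^2 theta_1 = 1 * (-0.206) = -0.206
  c_2 = 0
Equations for k = 0 and k = 1 (AR order 1):
  gamma(0) = phi_1 gamma(1) + c_0
  gamma(1) = phi_1 gamma(0) + c_1
Substituting the second into the first: gamma(0) (1 - phi_1^2) = c_0 + phi_1 c_1, so
  gamma(0) = (c_0 + phi_1 c_1) / (1 - phi_1^2) = (1.133694 + (-0.443)(-0.206)) / (1 - (-0.443)^2) = 1.224952 / 0.803751 = 1.524044.
  gamma(1) = phi_1 gamma(0) + c_1 = (-0.443)(1.524044) + (-0.206) = -0.881152.
For k = 2 (> q): gamma(2) = phi_1 gamma(1) = (-0.443)(-0.881152) = 0.39035.
Therefore gamma(2) = 0.3904 (to 4 decimal places).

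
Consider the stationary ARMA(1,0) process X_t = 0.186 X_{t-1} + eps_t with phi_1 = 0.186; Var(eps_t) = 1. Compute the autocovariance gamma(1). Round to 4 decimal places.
\gamma(1) = 0.1927

Multiply the model equation by X_{t-k} and take expectations. With theta_0 = psi_0 = 1 and psi_j the MA(infinity) weights, this gives
  gamma(k) - sum_i phi_i gamma(k-i) = c_k,
  c_k = sigma^2 * sum_{j=k..q} theta_j psi_{j-k}   (c_k = 0 for k > q),
using gamma(-m) = gamma(m).
Pure AR (q = 0): c_0 = sigma^2 = 1, c_k = 0 for k >= 1.
Equations for k = 0 and k = 1 (AR order 1):
  gamma(0) = phi_1 gamma(1) + c_0
  gamma(1) = phi_1 gamma(0) + c_1
Substituting the second into the first: gamma(0) (1 - phi_1^2) = c_0 + phi_1 c_1, so
  gamma(0) = c_0 / (1 - phi_1^2) = 1 / (1 - (0.186)^2) = 1 / 0.965404 = 1.035836.
  gamma(1) = phi_1 gamma(0) = (0.186)(1.035836) = 0.192665.
Therefore gamma(1) = 0.1927 (to 4 decimal places).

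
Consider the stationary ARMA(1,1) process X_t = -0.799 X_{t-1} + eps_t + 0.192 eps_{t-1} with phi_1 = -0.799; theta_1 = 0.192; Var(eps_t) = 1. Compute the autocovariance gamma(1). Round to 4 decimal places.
\gamma(1) = -1.4211

Multiply the model equation by X_{t-k} and take expectations. With theta_0 = psi_0 = 1 and psi_j the MA(infinity) weights, this gives
  gamma(k) - sum_i phi_i gamma(k-i) = c_k,
  c_k = sigma^2 * sum_{j=k..q} theta_j psi_{j-k}   (c_k = 0 for k > q),
using gamma(-m) = gamma(m).
psi-weights needed (psi_j = theta_j + sum_i phi_i psi_{j-i}):
  psi_1 = theta_1 + phi_1 = 0.192 + (-0.799) = -0.607
Right-hand sides:
  c_0 = sigma^2 (1 + theta_1 psi_1) = 1 * (1 + (0.192)(-0.607)) = 1 * 0.883456 = 0.883456
  c_1 = sigma^2 theta_1 = 1 * (0.192) = 0.192
  c_2 = 0
Equations for k = 0 and k = 1 (AR order 1):
  gamma(0) = phi_1 gamma(1) + c_0
  gamma(1) = phi_1 gamma(0) + c_1
Substituting the second into the first: gamma(0) (1 - phi_1^2) = c_0 + phi_1 c_1, so
  gamma(0) = (c_0 + phi_1 c_1) / (1 - phi_1^2) = (0.883456 + (-0.799)(0.192)) / (1 - (-0.799)^2) = 0.730048 / 0.361599 = 2.018944.
  gamma(1) = phi_1 gamma(0) + c_1 = (-0.799)(2.018944) + (0.192) = -1.421136.
Therefore gamma(1) = -1.4211 (to 4 decimal places).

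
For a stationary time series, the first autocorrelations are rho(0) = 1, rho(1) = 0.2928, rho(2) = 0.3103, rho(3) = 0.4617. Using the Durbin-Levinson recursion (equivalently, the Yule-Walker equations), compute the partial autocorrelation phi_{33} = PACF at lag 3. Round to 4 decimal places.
\phi_{33} = 0.3739

The PACF at lag k is phi_{kk}, the last component of the solution
to the Yule-Walker system G_k phi = r_k where
  (G_k)_{ij} = rho(|i - j|), (r_k)_i = rho(i), i,j = 1..k.
Equivalently, Durbin-Levinson gives phi_{kk} iteratively:
  phi_{11} = rho(1)
  phi_{kk} = [rho(k) - sum_{j=1..k-1} phi_{k-1,j} rho(k-j)]
            / [1 - sum_{j=1..k-1} phi_{k-1,j} rho(j)],
  phi_{k,j} = phi_{k-1,j} - phi_{kk} phi_{k-1,k-j},  j = 1..k-1.
Step k = 1:
  phi_11 = rho(1) = 0.2928.
Step k = 2:
  phi_22 = [rho(2) - phi_11 rho(1)] / [1 - phi_11 rho(1)] = [0.3103 - (0.2928)(0.2928)] / [1 - (0.2928)(0.2928)]
         = 0.22456816 / 0.91426816 = 0.245626.
  Update: phi_21 = phi_11 - phi_22 phi_11 = 0.2928 - (0.245626)(0.2928) = 0.220881.
Step k = 3:
  phi_33 = [rho(3) - phi_21 rho(2) - phi_22 rho(1)] / [1 - phi_21 rho(1) - phi_22 rho(2)]
    numerator   = 0.4617 - (0.220881)(0.3103) - (0.245626)(0.2928) = 0.3212414
    denominator = 1 - (0.220881)(0.2928) - (0.245626)(0.3103) = 0.85910835
  phi_33 = 0.3212414 / 0.85910835 = 0.3739.
Therefore phi_{33} = 0.3739.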